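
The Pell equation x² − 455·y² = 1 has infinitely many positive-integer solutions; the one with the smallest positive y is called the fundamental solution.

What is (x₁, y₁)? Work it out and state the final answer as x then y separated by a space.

64 3

d=455: √d = [21; 3,42] (ℓ=2, even), read p_1/q_1
i=0: a=21 ⇒ p=21, q=1
i=1: a=3 ⇒ p=64, q=3
→ (64, 3).  Check: 64²=4096, 455·3²=4095, difference 1.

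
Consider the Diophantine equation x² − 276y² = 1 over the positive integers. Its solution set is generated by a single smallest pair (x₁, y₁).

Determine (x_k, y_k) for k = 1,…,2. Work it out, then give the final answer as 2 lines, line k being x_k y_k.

7775 468
120901249 7277400

√276 = [16; 1,1,1,1,2,2,2,1,1,1,1,32, …], period ℓ=12 (even) → k=11
i=0: a=16 ⇒ p=16, q=1
i=1: a=1 ⇒ p=17, q=1
i=2: a=1 ⇒ p=33, q=2
…
i=4: a=1 ⇒ p=83, q=5
…
i=6: a=2 ⇒ p=515, q=31
i=7: a=2 ⇒ p=1246, q=75
i=8: a=1 ⇒ p=1761, q=106
i=9: a=1 ⇒ p=3007, q=181
i=10: a=1 ⇒ p=4768, q=287
i=11: a=1 ⇒ p=7775, q=468
(x₁, y₁) = (7775, 468);  7775² − 276·468² = 1 ✓
n=2: (7775,468)∘(7775,468) = (7775·7775+276·468·468, 7775·468+468·7775) = (120901249,7277400)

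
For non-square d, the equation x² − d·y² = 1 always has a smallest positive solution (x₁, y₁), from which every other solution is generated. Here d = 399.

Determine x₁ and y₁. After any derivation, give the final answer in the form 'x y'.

20 1

√399 → a₀=19, period (1,38); ℓ=2 even so k=1
i=0: a=19 ⇒ p=19, q=1
i=1: a=1 ⇒ p=20, q=1
fundamental: x₁=20, y₁=1  (since 400 − 399·1 = 1)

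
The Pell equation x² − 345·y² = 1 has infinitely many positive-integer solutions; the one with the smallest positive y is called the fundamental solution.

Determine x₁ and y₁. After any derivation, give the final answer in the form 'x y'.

6761 364

√345 = [18; 1,1,2,1,6,1,2,1,1,36, …], period ℓ=10 (even) → k=9
i=0: a=18 ⇒ p=18, q=1
…
i=5: a=6 ⇒ p=873, q=47
…
i=7: a=2 ⇒ p=2879, q=155
i=8: a=1 ⇒ p=3882, q=209
i=9: a=1 ⇒ p=6761, q=364
→ (6761, 364).  Check: 6761²=45711121, 345·364²=45711120, difference 1.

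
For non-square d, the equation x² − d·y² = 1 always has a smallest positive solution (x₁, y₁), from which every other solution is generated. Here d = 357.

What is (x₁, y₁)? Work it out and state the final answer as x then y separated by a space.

√357 = [18; 1,8,2,8,1,36, …], period ℓ=6 (even) → k=5
i=0: a=18 ⇒ p=18, q=1
i=1: a=1 ⇒ p=19, q=1
i=2: a=8 ⇒ p=170, q=9
i=3: a=2 ⇒ p=359, q=19
i=4: a=8 ⇒ p=3042, q=161
i=5: a=1 ⇒ p=3401, q=180
(x₁, y₁) = (3401, 180);  3401² − 357·180² = 1 ✓

3401 180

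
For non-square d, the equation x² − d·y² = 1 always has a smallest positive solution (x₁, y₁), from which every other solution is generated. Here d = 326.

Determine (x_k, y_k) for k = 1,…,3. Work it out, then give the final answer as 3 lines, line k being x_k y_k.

d=326: √d = [18; 18,36] (ℓ=2, even), read p_1/q_1
i=0: a=18 ⇒ p=18, q=1
i=1: a=18 ⇒ p=325, q=18
→ (325, 18).  Check: 325²=105625, 326·18²=105624, difference 1.
k=2:  x_2 = 325·325+326·18·18 = 211249,  y_2 = 325·18+18·325 = 11700
k=3:  x_3 = 325·211249+326·18·11700 = 137311525,  y_3 = 325·11700+18·211249 = 7604982

325 18
211249 11700
137311525 7604982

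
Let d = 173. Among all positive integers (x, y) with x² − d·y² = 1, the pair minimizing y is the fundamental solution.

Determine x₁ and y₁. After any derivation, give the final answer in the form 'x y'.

[13; 6,1,1,6,26] for √173; ℓ=5 ⇒ convergent index 9
a_0=13:  p_0=13·1+0=13,  q_0=13·0+1=1
a_1=6:  p_1=6·13+1=79,  q_1=6·1+0=6
a_2=1:  p_2=1·79+13=92,  q_2=1·6+1=7
a_3=1:  p_3=1·92+79=171,  q_3=1·7+6=13
a_4=6:  p_4=6·171+92=1118,  q_4=6·13+7=85
…
a_6=6:  p_6=6·29239+1118=176552,  q_6=6·2223+85=13423
a_7=1:  p_7=1·176552+29239=205791,  q_7=1·13423+2223=15646
a_8=1:  p_8=1·205791+176552=382343,  q_8=1·15646+13423=29069
a_9=6:  p_9=6·382343+205791=2499849,  q_9=6·29069+15646=190060
→ (2499849, 190060).  Check: 2499849²=6249245022801, 173·190060²=6249245022800, difference 1.

2499849 190060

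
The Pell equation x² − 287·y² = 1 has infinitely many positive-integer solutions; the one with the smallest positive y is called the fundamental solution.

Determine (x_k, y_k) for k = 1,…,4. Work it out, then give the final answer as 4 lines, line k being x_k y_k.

√287 → a₀=16, period (1,15,1,32); ℓ=4 even so k=3
step 0: (16, 1)  from 16·(1,0) + (0,1)
…
step 2: (271, 16)  from 15·(17,1) + (16,1)
step 3: (288, 17)  from 1·(271,16) + (17,1)
(x₁, y₁) = (288, 17);  288² − 287·17² = 1 ✓
n=2: (288,17)∘(288,17) = (288·288+287·17·17, 288·17+17·288) = (165887,9792)
n=3: (165887,9792)∘(288,17) = (288·165887+287·17·9792, 288·9792+17·165887) = (95550624,5640175)
n=4: (95550624,5640175)∘(288,17) = (288·95550624+287·17·5640175, 288·5640175+17·95550624) = (55036993537,3248731008)

288 17
165887 9792
95550624 5640175
55036993537 3248731008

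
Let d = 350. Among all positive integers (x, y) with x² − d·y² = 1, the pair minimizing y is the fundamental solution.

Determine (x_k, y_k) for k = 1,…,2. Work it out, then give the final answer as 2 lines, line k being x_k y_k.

449 24
403201 21552

d=350: √d = [18; 1,2,2,2,1,36] (ℓ=6, even), read p_5/q_5
i=0: a=18 ⇒ p=18, q=1
i=1: a=1 ⇒ p=19, q=1
i=2: a=2 ⇒ p=56, q=3
…
i=4: a=2 ⇒ p=318, q=17
i=5: a=1 ⇒ p=449, q=24
→ (449, 24).  Check: 449²=201601, 350·24²=201600, difference 1.
(449+24√350)^2 = 403201 + 21552√350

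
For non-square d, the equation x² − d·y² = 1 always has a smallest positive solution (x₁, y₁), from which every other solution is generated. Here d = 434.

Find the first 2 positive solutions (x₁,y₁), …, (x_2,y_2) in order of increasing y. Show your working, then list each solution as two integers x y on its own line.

125 6
31249 1500

d=434: √d = [20; 1,4,1,40] (ℓ=4, even), read p_3/q_3
k=0  a_k=20  p_k/q_k = 20/1
k=1  a_k=1  p_k/q_k = 21/1
k=2  a_k=4  p_k/q_k = 104/5
k=3  a_k=1  p_k/q_k = 125/6
(x₁, y₁) = (125, 6);  125² − 434·6² = 1 ✓
n=2: (125,6)∘(125,6) = (125·125+434·6·6, 125·6+6·125) = (31249,1500)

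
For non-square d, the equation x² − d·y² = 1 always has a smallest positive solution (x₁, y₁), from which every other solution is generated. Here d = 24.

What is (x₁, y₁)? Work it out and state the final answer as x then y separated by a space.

√24 → a₀=4, period (1,8); ℓ=2 even so k=1
step 0: (4, 1)  from 4·(1,0) + (0,1)
step 1: (5, 1)  from 1·(4,1) + (1,0)
fundamental: x₁=5, y₁=1  (since 25 − 24·1 = 1)

5 1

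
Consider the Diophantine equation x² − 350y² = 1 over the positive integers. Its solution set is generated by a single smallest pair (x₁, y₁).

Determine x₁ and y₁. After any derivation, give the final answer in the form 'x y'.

449 24

d=350: √d = [18; 1,2,2,2,1,36] (ℓ=6, even), read p_5/q_5
i=0: a=18 ⇒ p=18, q=1
i=1: a=1 ⇒ p=19, q=1
i=2: a=2 ⇒ p=56, q=3
i=3: a=2 ⇒ p=131, q=7
i=4: a=2 ⇒ p=318, q=17
i=5: a=1 ⇒ p=449, q=24
(x₁, y₁) = (449, 24);  449² − 350·24² = 1 ✓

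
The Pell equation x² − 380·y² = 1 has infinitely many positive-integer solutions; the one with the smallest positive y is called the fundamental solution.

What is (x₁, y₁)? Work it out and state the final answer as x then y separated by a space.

39 2

d=380: √d = [19; 2,38] (ℓ=2, even), read p_1/q_1
i=0: a=19 ⇒ p=19, q=1
i=1: a=2 ⇒ p=39, q=2
(x₁, y₁) = (39, 2);  39² − 380·2² = 1 ✓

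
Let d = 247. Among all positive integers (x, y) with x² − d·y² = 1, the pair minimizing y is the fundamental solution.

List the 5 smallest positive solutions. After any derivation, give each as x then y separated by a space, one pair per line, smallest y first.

85292 5427
14549450527 925759368
2481903468612476 157919736025485
423373021275241155457 26938580249245573872
72220663458733833793864412 4595290773079387237355763

√247 = [15; 1,2,1,1,9,1,9,1,1,2,1,30, …], period ℓ=12 (even) → k=11
step 0: (15, 1)  from 15·(1,0) + (0,1)
…
step 2: (47, 3)  from 2·(16,1) + (15,1)
…
step 4: (110, 7)  from 1·(63,4) + (47,3)
step 5: (1053, 67)  from 9·(110,7) + (63,4)
…
step 10: (61089, 3887)  from 2·(24203,1540) + (12683,807)
step 11: (85292, 5427)  from 1·(61089,3887) + (24203,1540)
(x₁, y₁) = (85292, 5427);  85292² − 247·5427² = 1 ✓
(x_2, y_2) = (85292·85292 + 247·5427·5427, 85292·5427 + 5427·85292) = (14549450527, 925759368)
(x_3, y_3) = (85292·14549450527 + 247·5427·925759368, 85292·925759368 + 5427·14549450527) = (2481903468612476, 157919736025485)
(x_4, y_4) = (85292·2481903468612476 + 247·5427·157919736025485, 85292·157919736025485 + 5427·2481903468612476) = (423373021275241155457, 26938580249245573872)
(x_5, y_5) = (85292·423373021275241155457 + 247·5427·26938580249245573872, 85292·26938580249245573872 + 5427·423373021275241155457) = (72220663458733833793864412, 4595290773079387237355763)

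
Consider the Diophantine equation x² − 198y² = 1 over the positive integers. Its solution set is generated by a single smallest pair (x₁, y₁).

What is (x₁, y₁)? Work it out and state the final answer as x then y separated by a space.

[14; 14,28] for √198; ℓ=2 ⇒ convergent index 1
i=0: a=14 ⇒ p=14, q=1
i=1: a=14 ⇒ p=197, q=14
fundamental: x₁=197, y₁=14  (since 38809 − 198·196 = 1)

197 14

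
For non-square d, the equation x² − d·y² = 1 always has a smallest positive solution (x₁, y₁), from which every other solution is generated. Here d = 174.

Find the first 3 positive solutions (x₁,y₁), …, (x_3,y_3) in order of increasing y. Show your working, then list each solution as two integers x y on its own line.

1451 110
4210801 319220
12219743051 926376330

√174 → a₀=13, period (5,4,5,26); ℓ=4 even so k=3
i=0: a=13 ⇒ p=13, q=1
…
i=2: a=4 ⇒ p=277, q=21
i=3: a=5 ⇒ p=1451, q=110
fundamental: x₁=1451, y₁=110  (since 2105401 − 174·12100 = 1)
(1451+110√174)^2 = 4210801 + 319220√174
(1451+110√174)^3 = 12219743051 + 926376330√174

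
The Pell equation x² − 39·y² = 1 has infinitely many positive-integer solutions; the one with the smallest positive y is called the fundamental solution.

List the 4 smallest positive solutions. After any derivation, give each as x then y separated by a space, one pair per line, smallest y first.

√39 → a₀=6, period (4,12); ℓ=2 even so k=1
a_0=6:  p_0=6·1+0=6,  q_0=6·0+1=1
a_1=4:  p_1=4·6+1=25,  q_1=4·1+0=4
fundamental: x₁=25, y₁=4  (since 625 − 39·16 = 1)
(25+4√39)^2 = 1249 + 200√39
(25+4√39)^3 = 62425 + 9996√39
(25+4√39)^4 = 3120001 + 499600√39

25 4
1249 200
62425 9996
3120001 499600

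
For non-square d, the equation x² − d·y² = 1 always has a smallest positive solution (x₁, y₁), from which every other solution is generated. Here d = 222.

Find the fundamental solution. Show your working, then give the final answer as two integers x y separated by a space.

149 10

d=222: √d = [14; 1,8,1,28] (ℓ=4, even), read p_3/q_3
i=0: a=14 ⇒ p=14, q=1
…
i=2: a=8 ⇒ p=134, q=9
i=3: a=1 ⇒ p=149, q=10
fundamental: x₁=149, y₁=10  (since 22201 − 222·100 = 1)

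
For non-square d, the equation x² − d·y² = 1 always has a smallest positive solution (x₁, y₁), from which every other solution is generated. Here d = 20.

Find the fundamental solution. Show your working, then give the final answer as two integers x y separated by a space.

9 2

√20 → a₀=4, period (2,8); ℓ=2 even so k=1
i=0: a=4 ⇒ p=4, q=1
i=1: a=2 ⇒ p=9, q=2
→ (9, 2).  Check: 9²=81, 20·2²=80, difference 1.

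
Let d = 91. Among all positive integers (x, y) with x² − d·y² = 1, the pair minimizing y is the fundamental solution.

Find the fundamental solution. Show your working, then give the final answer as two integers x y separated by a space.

√91 = [9; 1,1,5,1,5,1,1,18, …], period ℓ=8 (even) → k=7
k=0  a_k=9  p_k/q_k = 9/1
k=1  a_k=1  p_k/q_k = 10/1
…
k=4  a_k=1  p_k/q_k = 124/13
k=5  a_k=5  p_k/q_k = 725/76
k=6  a_k=1  p_k/q_k = 849/89
k=7  a_k=1  p_k/q_k = 1574/165
(x₁, y₁) = (1574, 165);  1574² − 91·165² = 1 ✓

1574 165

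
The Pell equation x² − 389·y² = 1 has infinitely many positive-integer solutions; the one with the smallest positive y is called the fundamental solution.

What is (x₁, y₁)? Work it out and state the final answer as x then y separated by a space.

3287049 166660

√389 → a₀=19, period (1,2,1,1,1,1,2,1,38); ℓ=9 odd so k=17
i=0: a=19 ⇒ p=19, q=1
…
i=3: a=1 ⇒ p=79, q=4
i=4: a=1 ⇒ p=138, q=7
i=5: a=1 ⇒ p=217, q=11
i=6: a=1 ⇒ p=355, q=18
…
i=11: a=2 ⇒ p=151493, q=7681
i=12: a=1 ⇒ p=202418, q=10263
…
i=15: a=1 ⇒ p=910240, q=46151
i=16: a=2 ⇒ p=2376809, q=120509
i=17: a=1 ⇒ p=3287049, q=166660
(x₁, y₁) = (3287049, 166660);  3287049² − 389·166660² = 1 ✓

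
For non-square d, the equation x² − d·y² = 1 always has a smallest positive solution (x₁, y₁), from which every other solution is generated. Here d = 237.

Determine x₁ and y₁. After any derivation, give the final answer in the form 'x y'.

228151 14820

[15; 2,1,1,7,10,7,1,1,2,30] for √237; ℓ=10 ⇒ convergent index 9
a_0=15:  p_0=15·1+0=15,  q_0=15·0+1=1
a_1=2:  p_1=2·15+1=31,  q_1=2·1+0=2
a_2=1:  p_2=1·31+15=46,  q_2=1·2+1=3
a_3=1:  p_3=1·46+31=77,  q_3=1·3+2=5
a_4=7:  p_4=7·77+46=585,  q_4=7·5+3=38
…
a_7=1:  p_7=1·42074+5927=48001,  q_7=1·2733+385=3118
a_8=1:  p_8=1·48001+42074=90075,  q_8=1·3118+2733=5851
a_9=2:  p_9=2·90075+48001=228151,  q_9=2·5851+3118=14820
→ (228151, 14820).  Check: 228151²=52052878801, 237·14820²=52052878800, difference 1.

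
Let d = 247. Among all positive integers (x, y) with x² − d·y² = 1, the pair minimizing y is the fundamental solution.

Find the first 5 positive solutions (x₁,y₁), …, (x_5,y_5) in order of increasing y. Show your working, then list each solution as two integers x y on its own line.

d=247: √d = [15; 1,2,1,1,9,1,9,1,1,2,1,30] (ℓ=12, even), read p_11/q_11
a_0=15:  p_0=15·1+0=15,  q_0=15·0+1=1
a_1=1:  p_1=1·15+1=16,  q_1=1·1+0=1
…
a_4=1:  p_4=1·63+47=110,  q_4=1·4+3=7
a_5=9:  p_5=9·110+63=1053,  q_5=9·7+4=67
…
a_7=9:  p_7=9·1163+1053=11520,  q_7=9·74+67=733
…
a_10=2:  p_10=2·24203+12683=61089,  q_10=2·1540+807=3887
a_11=1:  p_11=1·61089+24203=85292,  q_11=1·3887+1540=5427
(x₁, y₁) = (85292, 5427);  85292² − 247·5427² = 1 ✓
(x_2, y_2) = (85292·85292 + 247·5427·5427, 85292·5427 + 5427·85292) = (14549450527, 925759368)
(x_3, y_3) = (85292·14549450527 + 247·5427·925759368, 85292·925759368 + 5427·14549450527) = (2481903468612476, 157919736025485)
(x_4, y_4) = (85292·2481903468612476 + 247·5427·157919736025485, 85292·157919736025485 + 5427·2481903468612476) = (423373021275241155457, 26938580249245573872)
(x_5, y_5) = (85292·423373021275241155457 + 247·5427·26938580249245573872, 85292·26938580249245573872 + 5427·423373021275241155457) = (72220663458733833793864412, 4595290773079387237355763)

85292 5427
14549450527 925759368
2481903468612476 157919736025485
423373021275241155457 26938580249245573872
72220663458733833793864412 4595290773079387237355763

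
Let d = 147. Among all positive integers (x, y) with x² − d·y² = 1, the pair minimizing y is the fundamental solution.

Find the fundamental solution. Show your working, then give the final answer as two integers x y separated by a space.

97 8

d=147: √d = [12; 8,24] (ℓ=2, even), read p_1/q_1
k=0  a_k=12  p_k/q_k = 12/1
k=1  a_k=8  p_k/q_k = 97/8
→ (97, 8).  Check: 97²=9409, 147·8²=9408, difference 1.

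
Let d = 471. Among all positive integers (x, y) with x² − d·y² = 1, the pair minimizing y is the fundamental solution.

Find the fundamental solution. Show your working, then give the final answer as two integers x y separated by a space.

7838695 361188

√471 → a₀=21, period (1,2,2,1,3,…,2,1,42); ℓ=14 even so k=13
k=0  a_k=21  p_k/q_k = 21/1
k=1  a_k=1  p_k/q_k = 22/1
k=2  a_k=2  p_k/q_k = 65/3
…
k=4  a_k=1  p_k/q_k = 217/10
k=5  a_k=3  p_k/q_k = 803/37
k=6  a_k=4  p_k/q_k = 3429/158
k=7  a_k=14  p_k/q_k = 48809/2249
k=8  a_k=4  p_k/q_k = 198665/9154
k=9  a_k=3  p_k/q_k = 644804/29711
k=10  a_k=1  p_k/q_k = 843469/38865
k=11  a_k=2  p_k/q_k = 2331742/107441
k=12  a_k=2  p_k/q_k = 5506953/253747
k=13  a_k=1  p_k/q_k = 7838695/361188
→ (7838695, 361188).  Check: 7838695²=61445139303025, 471·361188²=61445139303024, difference 1.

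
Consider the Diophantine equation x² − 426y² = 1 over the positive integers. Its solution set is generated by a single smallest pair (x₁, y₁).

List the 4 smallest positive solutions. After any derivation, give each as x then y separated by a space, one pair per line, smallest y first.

√426 → a₀=20, period (1,1,1,3,2,6,2,3,1,1,1,40); ℓ=12 even so k=11
step 0: (20, 1)  from 20·(1,0) + (0,1)
step 1: (21, 1)  from 1·(20,1) + (1,0)
step 2: (41, 2)  from 1·(21,1) + (20,1)
step 3: (62, 3)  from 1·(41,2) + (21,1)
step 4: (227, 11)  from 3·(62,3) + (41,2)
step 5: (516, 25)  from 2·(227,11) + (62,3)
step 6: (3323, 161)  from 6·(516,25) + (227,11)
step 7: (7162, 347)  from 2·(3323,161) + (516,25)
step 8: (24809, 1202)  from 3·(7162,347) + (3323,161)
…
step 10: (56780, 2751)  from 1·(31971,1549) + (24809,1202)
step 11: (88751, 4300)  from 1·(56780,2751) + (31971,1549)
→ (88751, 4300).  Check: 88751²=7876740001, 426·4300²=7876740000, difference 1.
(88751+4300√426)^2 = 15753480001 + 763258600√426
(88751+4300√426)^3 = 2796274207048751 + 135479928012900√426
(88751+4300√426)^4 = 496344264283813920001 + 24047958181382517200√426

88751 4300
15753480001 763258600
2796274207048751 135479928012900
496344264283813920001 24047958181382517200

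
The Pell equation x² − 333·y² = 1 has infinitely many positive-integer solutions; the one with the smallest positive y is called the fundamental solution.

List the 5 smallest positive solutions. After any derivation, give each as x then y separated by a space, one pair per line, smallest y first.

√333 → a₀=18, period (4,36); ℓ=2 even so k=1
i=0: a=18 ⇒ p=18, q=1
i=1: a=4 ⇒ p=73, q=4
fundamental: x₁=73, y₁=4  (since 5329 − 333·16 = 1)
k=2:  x_2 = 73·73+333·4·4 = 10657,  y_2 = 73·4+4·73 = 584
k=3:  x_3 = 73·10657+333·4·584 = 1555849,  y_3 = 73·584+4·10657 = 85260
k=4:  x_4 = 73·1555849+333·4·85260 = 227143297,  y_4 = 73·85260+4·1555849 = 12447376
k=5:  x_5 = 73·227143297+333·4·12447376 = 33161365513,  y_5 = 73·12447376+4·227143297 = 1817231636

73 4
10657 584
1555849 85260
227143297 12447376
33161365513 1817231636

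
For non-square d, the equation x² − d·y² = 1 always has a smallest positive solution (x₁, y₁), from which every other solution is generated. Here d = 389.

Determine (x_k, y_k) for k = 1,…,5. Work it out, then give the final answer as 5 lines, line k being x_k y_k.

d=389: √d = [19; 1,2,1,1,1,1,2,1,38] (ℓ=9, odd), read p_17/q_17
step 0: (19, 1)  from 19·(1,0) + (0,1)
step 1: (20, 1)  from 1·(19,1) + (1,0)
step 2: (59, 3)  from 2·(20,1) + (19,1)
…
step 4: (138, 7)  from 1·(79,4) + (59,3)
…
step 6: (355, 18)  from 1·(217,11) + (138,7)
step 7: (927, 47)  from 2·(355,18) + (217,11)
…
step 10: (50925, 2582)  from 1·(49643,2517) + (1282,65)
…
step 14: (556329, 28207)  from 1·(353911,17944) + (202418,10263)
step 15: (910240, 46151)  from 1·(556329,28207) + (353911,17944)
step 16: (2376809, 120509)  from 2·(910240,46151) + (556329,28207)
step 17: (3287049, 166660)  from 1·(2376809,120509) + (910240,46151)
(x₁, y₁) = (3287049, 166660);  3287049² − 389·166660² = 1 ✓
n=2: (3287049,166660)∘(3287049,166660) = (3287049·3287049+389·166660·166660, 3287049·166660+166660·3287049) = (21609382256801,1095639172680)
n=3: (21609382256801,1095639172680)∘(3287049,166660) = (3287049·21609382256801+389·166660·1095639172680, 3287049·1095639172680+166660·21609382256801) = (142062196675667653449,7202839293837075980)
n=4: (142062196675667653449,7202839293837075980)∘(3287049,166660) = (3287049·142062196675667653449+389·166660·7202839293837075980, 3287049·7202839293837075980+166660·142062196675667653449) = (933930803041091759821507201,47352171395934637886793360)
n=5: (933930803041091759821507201,47352171395934637886793360)∘(3287049,166660) = (3287049·933930803041091759821507201+389·166660·47352171395934637886793360, 3287049·47352171395934637886793360+166660·933930803041091759821507201) = (6139752624410693193862375179426249,311297815269663908222998617313300)

3287049 166660
21609382256801 1095639172680
142062196675667653449 7202839293837075980
933930803041091759821507201 47352171395934637886793360
6139752624410693193862375179426249 311297815269663908222998617313300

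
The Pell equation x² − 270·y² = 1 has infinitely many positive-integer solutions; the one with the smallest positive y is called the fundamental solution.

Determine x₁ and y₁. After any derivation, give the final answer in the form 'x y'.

√270 = [16; 2,3,6,3,2,32, …], period ℓ=6 (even) → k=5
i=0: a=16 ⇒ p=16, q=1
…
i=4: a=3 ⇒ p=2284, q=139
i=5: a=2 ⇒ p=5291, q=322
→ (5291, 322).  Check: 5291²=27994681, 270·322²=27994680, difference 1.

5291 322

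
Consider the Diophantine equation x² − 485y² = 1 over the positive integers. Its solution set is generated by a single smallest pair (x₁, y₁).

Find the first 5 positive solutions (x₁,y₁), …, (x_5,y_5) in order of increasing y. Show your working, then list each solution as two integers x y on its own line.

969 44
1877921 85272
3639409929 165257092
7053174564481 320268159024
13669048666554249 620679526931420

[22; 44] for √485; ℓ=1 ⇒ convergent index 1
i=0: a=22 ⇒ p=22, q=1
i=1: a=44 ⇒ p=969, q=44
(x₁, y₁) = (969, 44);  969² − 485·44² = 1 ✓
(969+44√485)^2 = 1877921 + 85272√485
(969+44√485)^3 = 3639409929 + 165257092√485
(969+44√485)^4 = 7053174564481 + 320268159024√485
(969+44√485)^5 = 13669048666554249 + 620679526931420√485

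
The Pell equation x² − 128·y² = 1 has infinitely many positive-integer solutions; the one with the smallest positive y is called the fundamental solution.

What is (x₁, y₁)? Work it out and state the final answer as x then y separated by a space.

577 51

√128 → a₀=11, period (3,5,3,22); ℓ=4 even so k=3
a_0=11:  p_0=11·1+0=11,  q_0=11·0+1=1
…
a_2=5:  p_2=5·34+11=181,  q_2=5·3+1=16
a_3=3:  p_3=3·181+34=577,  q_3=3·16+3=51
fundamental: x₁=577, y₁=51  (since 332929 − 128·2601 = 1)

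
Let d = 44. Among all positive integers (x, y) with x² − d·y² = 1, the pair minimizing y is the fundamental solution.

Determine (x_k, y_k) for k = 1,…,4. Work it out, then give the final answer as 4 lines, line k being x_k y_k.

√44 = [6; 1,1,1,2,1,1,1,12, …], period ℓ=8 (even) → k=7
k=0  a_k=6  p_k/q_k = 6/1
k=1  a_k=1  p_k/q_k = 7/1
k=2  a_k=1  p_k/q_k = 13/2
k=3  a_k=1  p_k/q_k = 20/3
k=4  a_k=2  p_k/q_k = 53/8
k=5  a_k=1  p_k/q_k = 73/11
k=6  a_k=1  p_k/q_k = 126/19
k=7  a_k=1  p_k/q_k = 199/30
→ (199, 30).  Check: 199²=39601, 44·30²=39600, difference 1.
n=2: (199,30)∘(199,30) = (199·199+44·30·30, 199·30+30·199) = (79201,11940)
n=3: (79201,11940)∘(199,30) = (199·79201+44·30·11940, 199·11940+30·79201) = (31521799,4752090)
n=4: (31521799,4752090)∘(199,30) = (199·31521799+44·30·4752090, 199·4752090+30·31521799) = (12545596801,1891319880)

199 30
79201 11940
31521799 4752090
12545596801 1891319880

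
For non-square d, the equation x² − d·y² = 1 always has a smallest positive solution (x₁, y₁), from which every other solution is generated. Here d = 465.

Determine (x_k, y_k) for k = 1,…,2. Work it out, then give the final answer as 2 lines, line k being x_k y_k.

√465 = [21; 1,1,3,2,2,2,3,1,1,42, …], period ℓ=10 (even) → k=9
step 0: (21, 1)  from 21·(1,0) + (0,1)
step 1: (22, 1)  from 1·(21,1) + (1,0)
step 2: (43, 2)  from 1·(22,1) + (21,1)
…
step 6: (2027, 94)  from 2·(841,39) + (345,16)
step 7: (6922, 321)  from 3·(2027,94) + (841,39)
step 8: (8949, 415)  from 1·(6922,321) + (2027,94)
step 9: (15871, 736)  from 1·(8949,415) + (6922,321)
(x₁, y₁) = (15871, 736);  15871² − 465·736² = 1 ✓
k=2:  x_2 = 15871·15871+465·736·736 = 503777281,  y_2 = 15871·736+736·15871 = 23362112

15871 736
503777281 23362112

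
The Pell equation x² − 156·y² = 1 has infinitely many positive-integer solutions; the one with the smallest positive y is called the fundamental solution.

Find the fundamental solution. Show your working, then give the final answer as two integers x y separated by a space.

[12; 2,24] for √156; ℓ=2 ⇒ convergent index 1
i=0: a=12 ⇒ p=12, q=1
i=1: a=2 ⇒ p=25, q=2
(x₁, y₁) = (25, 2);  25² − 156·2² = 1 ✓

25 2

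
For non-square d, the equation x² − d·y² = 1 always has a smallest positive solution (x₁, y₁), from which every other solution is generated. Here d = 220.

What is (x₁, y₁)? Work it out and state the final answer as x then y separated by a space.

89 6

√220 = [14; 1,4,1,28, …], period ℓ=4 (even) → k=3
step 0: (14, 1)  from 14·(1,0) + (0,1)
…
step 2: (74, 5)  from 4·(15,1) + (14,1)
step 3: (89, 6)  from 1·(74,5) + (15,1)
→ (89, 6).  Check: 89²=7921, 220·6²=7920, difference 1.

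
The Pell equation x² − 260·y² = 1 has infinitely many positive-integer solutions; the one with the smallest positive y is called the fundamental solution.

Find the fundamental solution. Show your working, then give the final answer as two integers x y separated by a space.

d=260: √d = [16; 8,32] (ℓ=2, even), read p_1/q_1
k=0  a_k=16  p_k/q_k = 16/1
k=1  a_k=8  p_k/q_k = 129/8
→ (129, 8).  Check: 129²=16641, 260·8²=16640, difference 1.

129 8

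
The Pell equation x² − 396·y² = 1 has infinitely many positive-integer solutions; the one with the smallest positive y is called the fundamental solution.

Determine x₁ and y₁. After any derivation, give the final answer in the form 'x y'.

199 10

[19; 1,8,1,38] for √396; ℓ=4 ⇒ convergent index 3
k=0  a_k=19  p_k/q_k = 19/1
k=1  a_k=1  p_k/q_k = 20/1
k=2  a_k=8  p_k/q_k = 179/9
k=3  a_k=1  p_k/q_k = 199/10
fundamental: x₁=199, y₁=10  (since 39601 − 396·100 = 1)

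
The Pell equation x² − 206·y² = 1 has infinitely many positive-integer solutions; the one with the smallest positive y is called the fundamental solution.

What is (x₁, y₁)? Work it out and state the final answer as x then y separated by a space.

59535 4148

[14; 2,1,5,14,5,1,2,28] for √206; ℓ=8 ⇒ convergent index 7
i=0: a=14 ⇒ p=14, q=1
…
i=3: a=5 ⇒ p=244, q=17
…
i=5: a=5 ⇒ p=17539, q=1222
i=6: a=1 ⇒ p=20998, q=1463
i=7: a=2 ⇒ p=59535, q=4148
→ (59535, 4148).  Check: 59535²=3544416225, 206·4148²=3544416224, difference 1.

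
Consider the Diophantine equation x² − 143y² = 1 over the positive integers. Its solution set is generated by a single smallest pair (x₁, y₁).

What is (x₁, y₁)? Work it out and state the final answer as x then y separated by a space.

12 1

d=143: √d = [11; 1,22] (ℓ=2, even), read p_1/q_1
step 0: (11, 1)  from 11·(1,0) + (0,1)
step 1: (12, 1)  from 1·(11,1) + (1,0)
(x₁, y₁) = (12, 1);  12² − 143·1² = 1 ✓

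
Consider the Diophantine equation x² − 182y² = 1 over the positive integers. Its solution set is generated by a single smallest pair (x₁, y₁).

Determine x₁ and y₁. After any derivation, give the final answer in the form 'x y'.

[13; 2,26] for √182; ℓ=2 ⇒ convergent index 1
k=0  a_k=13  p_k/q_k = 13/1
k=1  a_k=2  p_k/q_k = 27/2
fundamental: x₁=27, y₁=2  (since 729 − 182·4 = 1)

27 2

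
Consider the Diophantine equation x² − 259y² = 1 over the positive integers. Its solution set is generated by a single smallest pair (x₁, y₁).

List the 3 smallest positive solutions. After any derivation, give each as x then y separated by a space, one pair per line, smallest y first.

[16; 10,1,2,3,4,3,2,1,10,32] for √259; ℓ=10 ⇒ convergent index 9
i=0: a=16 ⇒ p=16, q=1
i=1: a=10 ⇒ p=161, q=10
…
i=3: a=2 ⇒ p=515, q=32
…
i=5: a=4 ⇒ p=7403, q=460
…
i=7: a=2 ⇒ p=55265, q=3434
i=8: a=1 ⇒ p=79196, q=4921
i=9: a=10 ⇒ p=847225, q=52644
(x₁, y₁) = (847225, 52644);  847225² − 259·52644² = 1 ✓
n=2: (847225,52644)∘(847225,52644) = (847225·847225+259·52644·52644, 847225·52644+52644·847225) = (1435580401249,89202625800)
n=3: (1435580401249,89202625800)∘(847225,52644) = (847225·1435580401249+259·52644·89202625800, 847225·89202625800+52644·1435580401249) = (2432519210895520825,151149389286757356)

847225 52644
1435580401249 89202625800
2432519210895520825 151149389286757356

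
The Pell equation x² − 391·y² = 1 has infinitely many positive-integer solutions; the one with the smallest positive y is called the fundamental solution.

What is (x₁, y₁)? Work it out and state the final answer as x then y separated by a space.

7338680 371133

√391 = [19; 1,3,2,2,1,…,3,1,38, …], period ℓ=16 (even) → k=15
i=0: a=19 ⇒ p=19, q=1
i=1: a=1 ⇒ p=20, q=1
…
i=4: a=2 ⇒ p=435, q=22
i=5: a=1 ⇒ p=613, q=31
i=6: a=1 ⇒ p=1048, q=53
…
i=8: a=19 ⇒ p=52519, q=2656
…
i=10: a=1 ⇒ p=160266, q=8105
i=11: a=1 ⇒ p=268013, q=13554
…
i=14: a=3 ⇒ p=5678083, q=287153
i=15: a=1 ⇒ p=7338680, q=371133
→ (7338680, 371133).  Check: 7338680²=53856224142400, 391·371133²=53856224142399, difference 1.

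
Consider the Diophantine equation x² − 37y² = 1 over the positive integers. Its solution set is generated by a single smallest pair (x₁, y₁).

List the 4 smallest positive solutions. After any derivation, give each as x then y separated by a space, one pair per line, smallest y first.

73 12
10657 1752
1555849 255780
227143297 37342128

d=37: √d = [6; 12] (ℓ=1, odd), read p_1/q_1
a_0=6:  p_0=6·1+0=6,  q_0=6·0+1=1
a_1=12:  p_1=12·6+1=73,  q_1=12·1+0=12
→ (73, 12).  Check: 73²=5329, 37·12²=5328, difference 1.
(x_2, y_2) = (73·73 + 37·12·12, 73·12 + 12·73) = (10657, 1752)
(x_3, y_3) = (73·10657 + 37·12·1752, 73·1752 + 12·10657) = (1555849, 255780)
(x_4, y_4) = (73·1555849 + 37·12·255780, 73·255780 + 12·1555849) = (227143297, 37342128)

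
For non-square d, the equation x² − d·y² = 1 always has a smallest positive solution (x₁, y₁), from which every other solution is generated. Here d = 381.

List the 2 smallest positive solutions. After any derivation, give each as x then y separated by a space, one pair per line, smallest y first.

1015 52
2060449 105560

[19; 1,1,12,1,1,38] for √381; ℓ=6 ⇒ convergent index 5
step 0: (19, 1)  from 19·(1,0) + (0,1)
…
step 4: (527, 27)  from 1·(488,25) + (39,2)
step 5: (1015, 52)  from 1·(527,27) + (488,25)
(x₁, y₁) = (1015, 52);  1015² − 381·52² = 1 ✓
(x_2, y_2) = (1015·1015 + 381·52·52, 1015·52 + 52·1015) = (2060449, 105560)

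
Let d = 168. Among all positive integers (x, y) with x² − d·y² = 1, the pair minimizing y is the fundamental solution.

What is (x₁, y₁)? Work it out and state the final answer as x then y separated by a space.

13 1

√168 → a₀=12, period (1,24); ℓ=2 even so k=1
i=0: a=12 ⇒ p=12, q=1
i=1: a=1 ⇒ p=13, q=1
→ (13, 1).  Check: 13²=169, 168·1²=168, difference 1.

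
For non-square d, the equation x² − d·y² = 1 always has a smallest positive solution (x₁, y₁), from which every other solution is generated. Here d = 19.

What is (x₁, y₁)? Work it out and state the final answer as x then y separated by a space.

170 39

√19 = [4; 2,1,3,1,2,8, …], period ℓ=6 (even) → k=5
a_0=4:  p_0=4·1+0=4,  q_0=4·0+1=1
…
a_2=1:  p_2=1·9+4=13,  q_2=1·2+1=3
…
a_4=1:  p_4=1·48+13=61,  q_4=1·11+3=14
a_5=2:  p_5=2·61+48=170,  q_5=2·14+11=39
→ (170, 39).  Check: 170²=28900, 19·39²=28899, difference 1.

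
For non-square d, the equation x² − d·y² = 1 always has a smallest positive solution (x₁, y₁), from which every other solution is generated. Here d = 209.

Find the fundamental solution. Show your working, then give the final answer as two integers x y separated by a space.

√209 = [14; 2,5,3,2,3,5,2,28, …], period ℓ=8 (even) → k=7
i=0: a=14 ⇒ p=14, q=1
i=1: a=2 ⇒ p=29, q=2
i=2: a=5 ⇒ p=159, q=11
i=3: a=3 ⇒ p=506, q=35
i=4: a=2 ⇒ p=1171, q=81
i=5: a=3 ⇒ p=4019, q=278
i=6: a=5 ⇒ p=21266, q=1471
i=7: a=2 ⇒ p=46551, q=3220
(x₁, y₁) = (46551, 3220);  46551² − 209·3220² = 1 ✓

46551 3220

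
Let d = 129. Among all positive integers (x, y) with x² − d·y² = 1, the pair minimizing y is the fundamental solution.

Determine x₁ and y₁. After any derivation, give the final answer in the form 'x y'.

16855 1484

d=129: √d = [11; 2,1,3,1,6,1,3,1,2,22] (ℓ=10, even), read p_9/q_9
i=0: a=11 ⇒ p=11, q=1
…
i=2: a=1 ⇒ p=34, q=3
…
i=8: a=1 ⇒ p=6031, q=531
i=9: a=2 ⇒ p=16855, q=1484
fundamental: x₁=16855, y₁=1484  (since 284091025 − 129·2202256 = 1)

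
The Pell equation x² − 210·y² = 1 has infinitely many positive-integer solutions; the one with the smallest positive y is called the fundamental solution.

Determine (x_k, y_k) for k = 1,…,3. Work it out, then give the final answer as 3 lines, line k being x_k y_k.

29 2
1681 116
97469 6726

√210 = [14; 2,28, …], period ℓ=2 (even) → k=1
a_0=14:  p_0=14·1+0=14,  q_0=14·0+1=1
a_1=2:  p_1=2·14+1=29,  q_1=2·1+0=2
→ (29, 2).  Check: 29²=841, 210·2²=840, difference 1.
n=2: (29,2)∘(29,2) = (29·29+210·2·2, 29·2+2·29) = (1681,116)
n=3: (1681,116)∘(29,2) = (29·1681+210·2·116, 29·116+2·1681) = (97469,6726)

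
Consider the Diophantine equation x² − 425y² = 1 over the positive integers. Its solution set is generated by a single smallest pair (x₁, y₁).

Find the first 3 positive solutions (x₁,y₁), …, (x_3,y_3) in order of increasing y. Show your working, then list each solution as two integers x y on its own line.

143649 6968
41270070401 2001892464
11856808685922849 575139701115304

[20; 1,1,1,1,1,1,40] for √425; ℓ=7 ⇒ convergent index 13
i=0: a=20 ⇒ p=20, q=1
i=1: a=1 ⇒ p=21, q=1
…
i=7: a=40 ⇒ p=10885, q=528
…
i=12: a=1 ⇒ p=88420, q=4289
i=13: a=1 ⇒ p=143649, q=6968
fundamental: x₁=143649, y₁=6968  (since 20635035201 − 425·48553024 = 1)
n=2: (143649,6968)∘(143649,6968) = (143649·143649+425·6968·6968, 143649·6968+6968·143649) = (41270070401,2001892464)
n=3: (41270070401,2001892464)∘(143649,6968) = (143649·41270070401+425·6968·2001892464, 143649·2001892464+6968·41270070401) = (11856808685922849,575139701115304)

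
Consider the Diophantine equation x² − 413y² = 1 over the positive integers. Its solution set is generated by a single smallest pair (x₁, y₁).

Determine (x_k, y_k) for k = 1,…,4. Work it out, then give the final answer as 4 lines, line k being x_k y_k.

113399 5580
25718666401 1265532840
5832942102300599 287020317040740
1322899602891852585601 65095633862940217680

√413 → a₀=20, period (3,9,1,4,1,9,3,40); ℓ=8 even so k=7
a_0=20:  p_0=20·1+0=20,  q_0=20·0+1=1
a_1=3:  p_1=3·20+1=61,  q_1=3·1+0=3
a_2=9:  p_2=9·61+20=569,  q_2=9·3+1=28
a_3=1:  p_3=1·569+61=630,  q_3=1·28+3=31
…
a_5=1:  p_5=1·3089+630=3719,  q_5=1·152+31=183
a_6=9:  p_6=9·3719+3089=36560,  q_6=9·183+152=1799
a_7=3:  p_7=3·36560+3719=113399,  q_7=3·1799+183=5580
fundamental: x₁=113399, y₁=5580  (since 12859333201 − 413·31136400 = 1)
k=2:  x_2 = 113399·113399+413·5580·5580 = 25718666401,  y_2 = 113399·5580+5580·113399 = 1265532840
k=3:  x_3 = 113399·25718666401+413·5580·1265532840 = 5832942102300599,  y_3 = 113399·1265532840+5580·25718666401 = 287020317040740
k=4:  x_4 = 113399·5832942102300599+413·5580·287020317040740 = 1322899602891852585601,  y_4 = 113399·287020317040740+5580·5832942102300599 = 65095633862940217680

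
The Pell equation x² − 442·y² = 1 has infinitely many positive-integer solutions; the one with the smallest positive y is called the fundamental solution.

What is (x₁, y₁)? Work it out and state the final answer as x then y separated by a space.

883 42

√442 → a₀=21, period (42); ℓ=1 odd so k=1
k=0  a_k=21  p_k/q_k = 21/1
k=1  a_k=42  p_k/q_k = 883/42
(x₁, y₁) = (883, 42);  883² − 442·42² = 1 ✓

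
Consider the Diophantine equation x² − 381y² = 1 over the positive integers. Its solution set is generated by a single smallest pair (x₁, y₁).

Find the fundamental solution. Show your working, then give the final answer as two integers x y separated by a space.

√381 → a₀=19, period (1,1,12,1,1,38); ℓ=6 even so k=5
a_0=19:  p_0=19·1+0=19,  q_0=19·0+1=1
a_1=1:  p_1=1·19+1=20,  q_1=1·1+0=1
a_2=1:  p_2=1·20+19=39,  q_2=1·1+1=2
a_3=12:  p_3=12·39+20=488,  q_3=12·2+1=25
a_4=1:  p_4=1·488+39=527,  q_4=1·25+2=27
a_5=1:  p_5=1·527+488=1015,  q_5=1·27+25=52
fundamental: x₁=1015, y₁=52  (since 1030225 − 381·2704 = 1)

1015 52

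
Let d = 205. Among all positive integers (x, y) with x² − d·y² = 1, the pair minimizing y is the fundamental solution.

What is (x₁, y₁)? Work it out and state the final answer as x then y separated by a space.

39689 2772

√205 → a₀=14, period (3,6,1,4,1,6,3,28); ℓ=8 even so k=7
i=0: a=14 ⇒ p=14, q=1
…
i=2: a=6 ⇒ p=272, q=19
i=3: a=1 ⇒ p=315, q=22
…
i=6: a=6 ⇒ p=12614, q=881
i=7: a=3 ⇒ p=39689, q=2772
(x₁, y₁) = (39689, 2772);  39689² − 205·2772² = 1 ✓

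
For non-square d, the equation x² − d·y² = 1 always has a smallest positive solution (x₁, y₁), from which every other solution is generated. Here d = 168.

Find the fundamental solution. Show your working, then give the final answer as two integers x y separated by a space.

13 1

[12; 1,24] for √168; ℓ=2 ⇒ convergent index 1
k=0  a_k=12  p_k/q_k = 12/1
k=1  a_k=1  p_k/q_k = 13/1
(x₁, y₁) = (13, 1);  13² − 168·1² = 1 ✓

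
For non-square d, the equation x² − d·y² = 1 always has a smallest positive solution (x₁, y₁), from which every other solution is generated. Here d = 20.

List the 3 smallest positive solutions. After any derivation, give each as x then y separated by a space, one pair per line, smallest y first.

9 2
161 36
2889 646

[4; 2,8] for √20; ℓ=2 ⇒ convergent index 1
step 0: (4, 1)  from 4·(1,0) + (0,1)
step 1: (9, 2)  from 2·(4,1) + (1,0)
(x₁, y₁) = (9, 2);  9² − 20·2² = 1 ✓
(9+2√20)^2 = 161 + 36√20
(9+2√20)^3 = 2889 + 646√20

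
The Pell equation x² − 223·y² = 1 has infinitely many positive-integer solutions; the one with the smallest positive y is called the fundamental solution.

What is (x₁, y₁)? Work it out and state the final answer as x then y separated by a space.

224 15

[14; 1,13,1,28] for √223; ℓ=4 ⇒ convergent index 3
a_0=14:  p_0=14·1+0=14,  q_0=14·0+1=1
…
a_2=13:  p_2=13·15+14=209,  q_2=13·1+1=14
a_3=1:  p_3=1·209+15=224,  q_3=1·14+1=15
→ (224, 15).  Check: 224²=50176, 223·15²=50175, difference 1.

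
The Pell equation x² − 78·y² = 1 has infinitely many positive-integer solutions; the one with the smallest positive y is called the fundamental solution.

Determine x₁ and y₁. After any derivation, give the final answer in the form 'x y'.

53 6

d=78: √d = [8; 1,4,1,16] (ℓ=4, even), read p_3/q_3
i=0: a=8 ⇒ p=8, q=1
…
i=2: a=4 ⇒ p=44, q=5
i=3: a=1 ⇒ p=53, q=6
(x₁, y₁) = (53, 6);  53² − 78·6² = 1 ✓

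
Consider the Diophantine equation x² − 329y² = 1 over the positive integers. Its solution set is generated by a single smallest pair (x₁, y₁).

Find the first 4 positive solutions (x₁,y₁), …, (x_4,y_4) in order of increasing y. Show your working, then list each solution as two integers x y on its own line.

d=329: √d = [18; 7,4,2,1,1,4,1,1,2,4,7,36] (ℓ=12, even), read p_11/q_11
k=0  a_k=18  p_k/q_k = 18/1
k=1  a_k=7  p_k/q_k = 127/7
…
k=3  a_k=2  p_k/q_k = 1179/65
k=4  a_k=1  p_k/q_k = 1705/94
…
k=6  a_k=4  p_k/q_k = 13241/730
k=7  a_k=1  p_k/q_k = 16125/889
…
k=9  a_k=2  p_k/q_k = 74857/4127
k=10  a_k=4  p_k/q_k = 328794/18127
k=11  a_k=7  p_k/q_k = 2376415/131016
(x₁, y₁) = (2376415, 131016);  2376415² − 329·131016² = 1 ✓
k=2:  x_2 = 2376415·2376415+329·131016·131016 = 11294696504449,  y_2 = 2376415·131016+131016·2376415 = 622696775280
k=3:  x_3 = 2376415·11294696504449+329·131016·622696775280 = 53681772387237964255,  y_3 = 2376415·622696775280+131016·11294696504449 = 2959571914453911384
k=4:  x_4 = 2376415·53681772387237964255+329·131016·2959571914453911384 = 255140338255224918953587201,  y_4 = 2376415·2959571914453911384+131016·53681772387237964255 = 14066342182173360946441440

2376415 131016
11294696504449 622696775280
53681772387237964255 2959571914453911384
255140338255224918953587201 14066342182173360946441440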